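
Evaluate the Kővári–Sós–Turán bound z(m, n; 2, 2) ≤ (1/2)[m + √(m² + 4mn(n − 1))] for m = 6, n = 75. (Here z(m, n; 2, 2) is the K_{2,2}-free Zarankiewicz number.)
z(6, 75; 2, 2) ≤ (1/2)[6 + √(6² + 4·6·75·74)] = (1/2)[6 + √133236] = 185.5075

Kővári–Sós–Turán: let r_1, ..., r_6 be the row sums and z = Σ r_i the total number of 1s. Each pair of columns can share at most one row with both entries 1 (else a 2×2 all-ones block appears), so Σ_i C(r_i, 2) ≤ C(75, 2) = 2775. By convexity Σ_i C(r_i, 2) ≥ 6·C(z/6, 2) = z(z − 6)/(2·6), giving z² − 6z − 6·75·74 ≤ 0 and hence z ≤ (1/2)[6 + √(36 + 4·33300)] = (1/2)[6 + √133236] ≈ (1/2)(6 + 365.0151) = 185.5075.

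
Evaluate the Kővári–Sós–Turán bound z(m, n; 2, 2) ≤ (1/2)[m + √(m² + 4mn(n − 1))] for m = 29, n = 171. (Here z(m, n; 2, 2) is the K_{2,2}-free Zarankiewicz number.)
z(29, 171; 2, 2) ≤ (1/2)[29 + √(29² + 4·29·171·170)] = (1/2)[29 + √3372961] = 932.7811

Kővári–Sós–Turán: let r_1, ..., r_29 be the row sums and z = Σ r_i the total number of 1s. Each pair of columns can share at most one row with both entries 1 (else a 2×2 all-ones block appears), so Σ_i C(r_i, 2) ≤ C(171, 2) = 14535. By convexity Σ_i C(r_i, 2) ≥ 29·C(z/29, 2) = z(z − 29)/(2·29), giving z² − 29z − 29·171·170 ≤ 0 and hence z ≤ (1/2)[29 + √(841 + 4·843030)] = (1/2)[29 + √3372961] ≈ (1/2)(29 + 1836.5623) = 932.7811.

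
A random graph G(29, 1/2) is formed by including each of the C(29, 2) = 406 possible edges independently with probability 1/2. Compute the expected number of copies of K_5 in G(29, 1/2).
E[# K_5] = C(29, 5) · (1/2)^C(5, 2) = 118755 / 2^10 ≈ 115.971680

For each 5-subset S of vertices (there are C(29, 5) = 118755 such S), let X_S = 1 if S induces a K_5 (all C(5, 2) = 10 edges present). Then P(X_S = 1) = (1/2)^10 = 1/1024. By linearity of expectation, E[# K_5] = C(29, 5) · (1/2)^10 = 118755 / 1024 ≈ 115.971680.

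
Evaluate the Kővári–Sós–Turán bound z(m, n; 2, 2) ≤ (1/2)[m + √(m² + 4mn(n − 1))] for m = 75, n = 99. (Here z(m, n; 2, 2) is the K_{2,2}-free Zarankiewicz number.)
z(75, 99; 2, 2) ≤ (1/2)[75 + √(75² + 4·75·99·98)] = (1/2)[75 + √2916225] = 891.3479

Kővári–Sós–Turán: let r_1, ..., r_75 be the row sums and z = Σ r_i the total number of 1s. Each pair of columns can share at most one row with both entries 1 (else a 2×2 all-ones block appears), so Σ_i C(r_i, 2) ≤ C(99, 2) = 4851. By convexity Σ_i C(r_i, 2) ≥ 75·C(z/75, 2) = z(z − 75)/(2·75), giving z² − 75z − 75·99·98 ≤ 0 and hence z ≤ (1/2)[75 + √(5625 + 4·727650)] = (1/2)[75 + √2916225] ≈ (1/2)(75 + 1707.6958) = 891.3479.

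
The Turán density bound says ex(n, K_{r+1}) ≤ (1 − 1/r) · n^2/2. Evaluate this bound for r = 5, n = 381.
Turán density bound = (4/5) · 381^2/2 = 290322/5 ≈ 58064.4

Turán's theorem: ex(n, K_{r+1}) is achieved by the complete r-partite Turán graph T(n, r) with parts as balanced as possible, and is at most (1 − 1/r) · n^2/2. For r = 5, n = 381: the density bound is (4/5) · 145161/2 = 290322/5 ≈ 58064.4. The integer-valued extremum is e(T(381, 5)) = 58064, which is strictly less than the density bound 290322/5 since 5 ∤ 381 (the parts of T(381, 5) cannot all be equal).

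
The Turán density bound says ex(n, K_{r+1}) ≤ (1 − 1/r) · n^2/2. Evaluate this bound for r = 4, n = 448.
Turán density bound = (3/4) · 448^2/2 = 75264

Turán's theorem: ex(n, K_{r+1}) is achieved by the complete r-partite Turán graph T(n, r) with parts as balanced as possible, and is at most (1 − 1/r) · n^2/2. For r = 4, n = 448: the density bound is (3/4) · 200704/2 = 75264. Since 4 ∣ 448, the Turán graph T(448, 4) has parts of equal size 112, and its edge count e(T(448, 4)) = 75264 attains the density bound exactly.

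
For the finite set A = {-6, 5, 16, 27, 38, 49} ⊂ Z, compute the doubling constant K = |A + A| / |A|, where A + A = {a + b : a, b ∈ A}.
K = |A + A| / |A| = 11/6

Enumerate A + A = {a + b : a, b ∈ A}. With |A| = 6, there are |A|^2 = 36 ordered sum pairs; collecting distinct values, A + A = {-12, -1, 10, 21, 32, 43, 54, 65, 76, 87, 98}, so |A + A| = 11. Thus K = 11/6. Here |A + A| = 2|A| − 1 = 11, the minimum possible — so K = 11/6 is minimal, which holds iff A is an arithmetic progression.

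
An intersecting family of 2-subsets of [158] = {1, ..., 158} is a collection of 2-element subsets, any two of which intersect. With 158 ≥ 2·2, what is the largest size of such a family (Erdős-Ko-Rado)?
max |F| = C(157, 1) = 157

Erdős-Ko-Rado (1961): when n ≥ 2k, max |F| = C(n−1, k−1). The bound is attained by the star {A : i ∈ A} for any fixed i ∈ [n]. Here C(158−1, 2−1) = C(157, 1) = 157.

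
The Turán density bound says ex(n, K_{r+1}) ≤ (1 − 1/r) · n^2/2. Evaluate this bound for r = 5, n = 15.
Turán density bound = (4/5) · 15^2/2 = 90

Turán's theorem: ex(n, K_{r+1}) is achieved by the complete r-partite Turán graph T(n, r) with parts as balanced as possible, and is at most (1 − 1/r) · n^2/2. For r = 5, n = 15: the density bound is (4/5) · 225/2 = 90. Since 5 ∣ 15, the Turán graph T(15, 5) has parts of equal size 3, and its edge count e(T(15, 5)) = 90 attains the density bound exactly.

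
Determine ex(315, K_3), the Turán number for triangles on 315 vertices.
ex(315, K_3) = ⌊315^2/4⌋ = 24806

Mantel (1907): a triangle-free graph on n vertices has at most ⌊n^2/4⌋ edges, with equality for the complete bipartite graph K_{⌊n/2⌋, ⌈n/2⌉}. For n = 315: ⌊315^2/4⌋ = ⌊99225/4⌋ = 24806. The extremal graph is K_{157, 158}, which has 157·158 = 24806 edges.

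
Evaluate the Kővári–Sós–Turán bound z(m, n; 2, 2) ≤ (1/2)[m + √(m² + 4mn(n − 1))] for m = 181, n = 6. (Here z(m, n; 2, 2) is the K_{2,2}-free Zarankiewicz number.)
z(181, 6; 2, 2) ≤ (1/2)[181 + √(181² + 4·181·6·5)] = (1/2)[181 + √54481] = 207.2058

Kővári–Sós–Turán: let r_1, ..., r_181 be the row sums and z = Σ r_i the total number of 1s. Each pair of columns can share at most one row with both entries 1 (else a 2×2 all-ones block appears), so Σ_i C(r_i, 2) ≤ C(6, 2) = 15. By convexity Σ_i C(r_i, 2) ≥ 181·C(z/181, 2) = z(z − 181)/(2·181), giving z² − 181z − 181·6·5 ≤ 0 and hence z ≤ (1/2)[181 + √(32761 + 4·5430)] = (1/2)[181 + √54481] ≈ (1/2)(181 + 233.4117) = 207.2058.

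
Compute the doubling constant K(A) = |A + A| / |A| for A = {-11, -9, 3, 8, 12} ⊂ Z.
K = |A + A| / |A| = 15/5 = 3

Enumerate A + A = {a + b : a, b ∈ A}. With |A| = 5, there are |A|^2 = 25 ordered sum pairs; collecting distinct values, A + A = {-22, -20, -18, -8, -6, -3, -1, 1, 3, 6, 11, 15, 16, 20, 24}, so |A + A| = 15. Thus K = 15/5 = 3. For comparison, the minimum possible |A + A| over all 5-element sets is 2·5 − 1 = 9 (so min K = 9/5), attained only by arithmetic progressions.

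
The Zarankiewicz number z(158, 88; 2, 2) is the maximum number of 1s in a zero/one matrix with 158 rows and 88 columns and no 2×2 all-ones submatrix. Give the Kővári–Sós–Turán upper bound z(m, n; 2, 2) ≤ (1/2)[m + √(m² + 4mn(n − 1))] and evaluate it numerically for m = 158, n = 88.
z(158, 88; 2, 2) ≤ (1/2)[158 + √(158² + 4·158·88·87)] = (1/2)[158 + √4863556] = 1181.6736

Kővári–Sós–Turán: let r_1, ..., r_158 be the row sums and z = Σ r_i the total number of 1s. Each pair of columns can share at most one row with both entries 1 (else a 2×2 all-ones block appears), so Σ_i C(r_i, 2) ≤ C(88, 2) = 3828. By convexity Σ_i C(r_i, 2) ≥ 158·C(z/158, 2) = z(z − 158)/(2·158), giving z² − 158z − 158·88·87 ≤ 0 and hence z ≤ (1/2)[158 + √(24964 + 4·1209648)] = (1/2)[158 + √4863556] ≈ (1/2)(158 + 2205.3471) = 1181.6736.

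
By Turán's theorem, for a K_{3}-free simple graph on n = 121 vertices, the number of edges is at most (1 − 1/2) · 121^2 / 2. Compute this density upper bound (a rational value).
Turán density bound = (1/2) · 121^2/2 = 14641/4 ≈ 3660.25

Turán's theorem: ex(n, K_{r+1}) is achieved by the complete r-partite Turán graph T(n, r) with parts as balanced as possible, and is at most (1 − 1/r) · n^2/2. For r = 2, n = 121: the density bound is (1/2) · 14641/2 = 14641/4 ≈ 3660.25. The integer-valued extremum is e(T(121, 2)) = 3660, which is strictly less than the density bound 14641/4 since 2 ∤ 121 (the parts of T(121, 2) cannot all be equal).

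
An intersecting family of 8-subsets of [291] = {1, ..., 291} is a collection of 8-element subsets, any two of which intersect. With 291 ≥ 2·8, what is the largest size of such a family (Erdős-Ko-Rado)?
max |F| = C(290, 7) = 31817710198560

The Erdős-Ko-Rado theorem states: for n ≥ 2k, an intersecting family of k-subsets of an n-element set has size at most C(n − 1, k − 1), with equality for 'star' families {A ⊆ [n] : |A| = k, i ∈ A} (fix an element i). For n = 291, k = 8: C(290, 7) = 31817710198560.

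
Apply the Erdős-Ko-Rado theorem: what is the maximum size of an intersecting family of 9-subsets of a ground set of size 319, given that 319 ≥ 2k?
max |F| = C(318, 8) = 2373299041514193

The Erdős-Ko-Rado theorem states: for n ≥ 2k, an intersecting family of k-subsets of an n-element set has size at most C(n − 1, k − 1), with equality for 'star' families {A ⊆ [n] : |A| = k, i ∈ A} (fix an element i). For n = 319, k = 9: C(318, 8) = 2373299041514193.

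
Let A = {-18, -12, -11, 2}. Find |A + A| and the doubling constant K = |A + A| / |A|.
K = |A + A| / |A| = 10/4 = 5/2

Enumerate A + A = {a + b : a, b ∈ A}. With |A| = 4, there are |A|^2 = 16 ordered sum pairs; collecting distinct values, A + A = {-36, -30, -29, -24, -23, -22, -16, -10, -9, 4}, so |A + A| = 10. Thus K = 10/4 = 5/2. For comparison, the minimum possible |A + A| over all 4-element sets is 2·4 − 1 = 7 (so min K = 7/4), attained only by arithmetic progressions.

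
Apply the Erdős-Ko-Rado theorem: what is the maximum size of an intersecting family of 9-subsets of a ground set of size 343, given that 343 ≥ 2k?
max |F| = C(342, 8) = 4274341943967810

Erdős-Ko-Rado (1961): when n ≥ 2k, max |F| = C(n−1, k−1). The bound is attained by the star {A : i ∈ A} for any fixed i ∈ [n]. Here C(343−1, 9−1) = C(342, 8) = 4274341943967810.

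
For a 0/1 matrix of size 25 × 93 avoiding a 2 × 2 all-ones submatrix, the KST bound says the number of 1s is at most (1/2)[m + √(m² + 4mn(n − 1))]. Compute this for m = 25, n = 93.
z(25, 93; 2, 2) ≤ (1/2)[25 + √(25² + 4·25·93·92)] = (1/2)[25 + √856225] = 475.1621

Kővári–Sós–Turán: let r_1, ..., r_25 be the row sums and z = Σ r_i the total number of 1s. Each pair of columns can share at most one row with both entries 1 (else a 2×2 all-ones block appears), so Σ_i C(r_i, 2) ≤ C(93, 2) = 4278. By convexity Σ_i C(r_i, 2) ≥ 25·C(z/25, 2) = z(z − 25)/(2·25), giving z² − 25z − 25·93·92 ≤ 0 and hence z ≤ (1/2)[25 + √(625 + 4·213900)] = (1/2)[25 + √856225] ≈ (1/2)(25 + 925.3243) = 475.1621.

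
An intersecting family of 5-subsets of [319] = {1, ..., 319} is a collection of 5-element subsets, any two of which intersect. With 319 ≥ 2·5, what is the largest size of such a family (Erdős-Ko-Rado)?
max |F| = C(318, 4) = 418092885

The Erdős-Ko-Rado theorem states: for n ≥ 2k, an intersecting family of k-subsets of an n-element set has size at most C(n − 1, k − 1), with equality for 'star' families {A ⊆ [n] : |A| = k, i ∈ A} (fix an element i). For n = 319, k = 5: C(318, 4) = 418092885.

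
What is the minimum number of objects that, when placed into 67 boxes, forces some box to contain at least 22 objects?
n = (22 − 1)·67 + 1 = 1408

By the generalised pigeonhole principle, to guarantee some box contains ≥ r objects we need more than (r − 1) · k objects total. Threshold: n = (r − 1) · k + 1. With r = 22 and k = 67: n = 21 · 67 + 1 = 1407 + 1 = 1408. For n = 1407 = 21 · 67, we can put exactly 21 objects in every box, avoiding 22 in any single one — so 1408 is tight.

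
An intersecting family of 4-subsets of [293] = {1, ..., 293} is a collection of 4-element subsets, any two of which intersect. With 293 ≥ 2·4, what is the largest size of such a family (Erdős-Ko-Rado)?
max |F| = C(292, 3) = 4106980

The Erdős-Ko-Rado theorem states: for n ≥ 2k, an intersecting family of k-subsets of an n-element set has size at most C(n − 1, k − 1), with equality for 'star' families {A ⊆ [n] : |A| = k, i ∈ A} (fix an element i). For n = 293, k = 4: C(292, 3) = 4106980.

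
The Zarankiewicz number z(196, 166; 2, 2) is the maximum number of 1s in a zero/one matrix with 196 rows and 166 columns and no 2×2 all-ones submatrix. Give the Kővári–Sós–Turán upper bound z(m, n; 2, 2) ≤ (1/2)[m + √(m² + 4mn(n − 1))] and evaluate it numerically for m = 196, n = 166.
z(196, 166; 2, 2) ≤ (1/2)[196 + √(196² + 4·196·166·165)] = (1/2)[196 + √21512176] = 2417.061

Kővári–Sós–Turán: let r_1, ..., r_196 be the row sums and z = Σ r_i the total number of 1s. Each pair of columns can share at most one row with both entries 1 (else a 2×2 all-ones block appears), so Σ_i C(r_i, 2) ≤ C(166, 2) = 13695. By convexity Σ_i C(r_i, 2) ≥ 196·C(z/196, 2) = z(z − 196)/(2·196), giving z² − 196z − 196·166·165 ≤ 0 and hence z ≤ (1/2)[196 + √(38416 + 4·5368440)] = (1/2)[196 + √21512176] ≈ (1/2)(196 + 4638.122) = 2417.061.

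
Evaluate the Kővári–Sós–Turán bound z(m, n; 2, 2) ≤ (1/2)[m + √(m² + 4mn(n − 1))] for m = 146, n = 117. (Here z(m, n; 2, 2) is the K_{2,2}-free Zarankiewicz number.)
z(146, 117; 2, 2) ≤ (1/2)[146 + √(146² + 4·146·117·116)] = (1/2)[146 + √7947364] = 1482.5535

Kővári–Sós–Turán: let r_1, ..., r_146 be the row sums and z = Σ r_i the total number of 1s. Each pair of columns can share at most one row with both entries 1 (else a 2×2 all-ones block appears), so Σ_i C(r_i, 2) ≤ C(117, 2) = 6786. By convexity Σ_i C(r_i, 2) ≥ 146·C(z/146, 2) = z(z − 146)/(2·146), giving z² − 146z − 146·117·116 ≤ 0 and hence z ≤ (1/2)[146 + √(21316 + 4·1981512)] = (1/2)[146 + √7947364] ≈ (1/2)(146 + 2819.107) = 1482.5535.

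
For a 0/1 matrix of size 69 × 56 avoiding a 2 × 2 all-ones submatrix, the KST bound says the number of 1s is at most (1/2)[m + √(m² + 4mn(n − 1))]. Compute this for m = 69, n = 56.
z(69, 56; 2, 2) ≤ (1/2)[69 + √(69² + 4·69·56·55)] = (1/2)[69 + √854841] = 496.7881

Kővári–Sós–Turán: let r_1, ..., r_69 be the row sums and z = Σ r_i the total number of 1s. Each pair of columns can share at most one row with both entries 1 (else a 2×2 all-ones block appears), so Σ_i C(r_i, 2) ≤ C(56, 2) = 1540. By convexity Σ_i C(r_i, 2) ≥ 69·C(z/69, 2) = z(z − 69)/(2·69), giving z² − 69z − 69·56·55 ≤ 0 and hence z ≤ (1/2)[69 + √(4761 + 4·212520)] = (1/2)[69 + √854841] ≈ (1/2)(69 + 924.5761) = 496.7881.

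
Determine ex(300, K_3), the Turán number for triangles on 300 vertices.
ex(300, K_3) = ⌊300^2/4⌋ = 22500

Mantel (1907): a triangle-free graph on n vertices has at most ⌊n^2/4⌋ edges, with equality for the complete bipartite graph K_{⌊n/2⌋, ⌈n/2⌉}. For n = 300: ⌊300^2/4⌋ = ⌊90000/4⌋ = 22500. The extremal graph is K_{150, 150}, which has 150·150 = 22500 edges.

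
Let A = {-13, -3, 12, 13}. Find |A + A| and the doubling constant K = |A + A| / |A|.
K = |A + A| / |A| = 10/4 = 5/2

Enumerate A + A = {a + b : a, b ∈ A}. With |A| = 4, there are |A|^2 = 16 ordered sum pairs; collecting distinct values, A + A = {-26, -16, -6, -1, 0, 9, 10, 24, 25, 26}, so |A + A| = 10. Thus K = 10/4 = 5/2. For comparison, the minimum possible |A + A| over all 4-element sets is 2·4 − 1 = 7 (so min K = 7/4), attained only by arithmetic progressions.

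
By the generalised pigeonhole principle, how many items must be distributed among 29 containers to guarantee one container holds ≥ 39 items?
n = (39 − 1)·29 + 1 = 1103

By the generalised pigeonhole principle, to guarantee some box contains ≥ r objects we need more than (r − 1) · k objects total. Threshold: n = (r − 1) · k + 1. With r = 39 and k = 29: n = 38 · 29 + 1 = 1102 + 1 = 1103. For n = 1102 = 38 · 29, we can put exactly 38 objects in every box, avoiding 39 in any single one — so 1103 is tight.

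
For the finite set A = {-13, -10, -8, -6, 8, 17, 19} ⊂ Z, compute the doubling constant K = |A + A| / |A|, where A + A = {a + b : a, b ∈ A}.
K = |A + A| / |A| = 25/7

Enumerate A + A = {a + b : a, b ∈ A}. With |A| = 7, there are |A|^2 = 49 ordered sum pairs; collecting distinct values, A + A = {-26, -23, -21, -20, -19, -18, -16, -14, -12, -5, -2, 0, 2, 4, 6, 7, 9, 11, 13, 16, 25, 27, 34, 36, 38}, so |A + A| = 25. Thus K = 25/7. For comparison, the minimum possible |A + A| over all 7-element sets is 2·7 − 1 = 13 (so min K = 13/7), attained only by arithmetic progressions.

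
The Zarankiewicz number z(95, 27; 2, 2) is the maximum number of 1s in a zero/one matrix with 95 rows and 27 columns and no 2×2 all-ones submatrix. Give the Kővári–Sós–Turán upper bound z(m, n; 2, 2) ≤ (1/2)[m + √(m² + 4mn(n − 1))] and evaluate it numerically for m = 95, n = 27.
z(95, 27; 2, 2) ≤ (1/2)[95 + √(95² + 4·95·27·26)] = (1/2)[95 + √275785] = 310.0762

Kővári–Sós–Turán: let r_1, ..., r_95 be the row sums and z = Σ r_i the total number of 1s. Each pair of columns can share at most one row with both entries 1 (else a 2×2 all-ones block appears), so Σ_i C(r_i, 2) ≤ C(27, 2) = 351. By convexity Σ_i C(r_i, 2) ≥ 95·C(z/95, 2) = z(z − 95)/(2·95), giving z² − 95z − 95·27·26 ≤ 0 and hence z ≤ (1/2)[95 + √(9025 + 4·66690)] = (1/2)[95 + √275785] ≈ (1/2)(95 + 525.1524) = 310.0762.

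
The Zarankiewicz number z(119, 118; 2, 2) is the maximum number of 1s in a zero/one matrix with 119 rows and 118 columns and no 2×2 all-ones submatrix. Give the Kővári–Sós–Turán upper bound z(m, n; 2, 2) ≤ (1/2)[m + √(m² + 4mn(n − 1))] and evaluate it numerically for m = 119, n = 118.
z(119, 118; 2, 2) ≤ (1/2)[119 + √(119² + 4·119·118·117)] = (1/2)[119 + √6585817] = 1342.6423

Kővári–Sós–Turán: let r_1, ..., r_119 be the row sums and z = Σ r_i the total number of 1s. Each pair of columns can share at most one row with both entries 1 (else a 2×2 all-ones block appears), so Σ_i C(r_i, 2) ≤ C(118, 2) = 6903. By convexity Σ_i C(r_i, 2) ≥ 119·C(z/119, 2) = z(z − 119)/(2·119), giving z² − 119z − 119·118·117 ≤ 0 and hence z ≤ (1/2)[119 + √(14161 + 4·1642914)] = (1/2)[119 + √6585817] ≈ (1/2)(119 + 2566.2847) = 1342.6423.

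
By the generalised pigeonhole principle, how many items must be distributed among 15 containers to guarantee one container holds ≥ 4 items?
n = (4 − 1)·15 + 1 = 46

By the generalised pigeonhole principle, to guarantee some box contains ≥ r objects we need more than (r − 1) · k objects total. Threshold: n = (r − 1) · k + 1. With r = 4 and k = 15: n = 3 · 15 + 1 = 45 + 1 = 46. For n = 45 = 3 · 15, we can put exactly 3 objects in every box, avoiding 4 in any single one — so 46 is tight.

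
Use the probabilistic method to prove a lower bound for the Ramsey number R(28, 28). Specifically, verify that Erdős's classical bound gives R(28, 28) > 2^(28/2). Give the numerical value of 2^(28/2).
2^(28/2) = 16384; so R(28, 28) > 16384

Colour each edge of K_n uniformly at random with red/blue. The expected number of monochromatic K_28 is C(n, 28) · 2 · 2^(−C(28,2)). If C(n, 28) · 2^(1 − C(28,2)) < 1, then with positive probability no monochromatic K_28 exists, so R(28, 28) > n. The standard estimate C(n, 28) ≤ n^28/28! shows this inequality holds whenever n ≤ 2^(28/2) (since 28! · 2^(C(28,2) − 1) > 2^(28^2/2) ≥ n^28). Hence R(28, 28) > 2^(28/2) = 16384.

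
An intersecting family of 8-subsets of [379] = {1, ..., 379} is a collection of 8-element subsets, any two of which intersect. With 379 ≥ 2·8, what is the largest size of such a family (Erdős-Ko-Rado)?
max |F| = C(378, 7) = 206892668010600

The Erdős-Ko-Rado theorem states: for n ≥ 2k, an intersecting family of k-subsets of an n-element set has size at most C(n − 1, k − 1), with equality for 'star' families {A ⊆ [n] : |A| = k, i ∈ A} (fix an element i). For n = 379, k = 8: C(378, 7) = 206892668010600.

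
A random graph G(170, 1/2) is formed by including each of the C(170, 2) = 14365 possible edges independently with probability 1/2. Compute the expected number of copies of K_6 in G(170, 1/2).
E[# K_6] = C(170, 6) · (1/2)^C(6, 2) = 30663442810 / 2^15 = 15331721405/16384 ≈ 935774.011536

For each 6-subset S of vertices (there are C(170, 6) = 30663442810 such S), let X_S = 1 if S induces a K_6 (all C(6, 2) = 15 edges present). Then P(X_S = 1) = (1/2)^15 = 1/32768. By linearity of expectation, E[# K_6] = C(170, 6) · (1/2)^15 = 30663442810 / 32768 = 15331721405/16384 ≈ 935774.011536.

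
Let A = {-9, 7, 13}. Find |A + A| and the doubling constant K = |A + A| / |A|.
K = |A + A| / |A| = 6/3 = 2

Enumerate A + A = {a + b : a, b ∈ A}. With |A| = 3, there are |A|^2 = 9 ordered sum pairs; collecting distinct values, A + A = {-18, -2, 4, 14, 20, 26}, so |A + A| = 6. Thus K = 6/3 = 2. For comparison, the minimum possible |A + A| over all 3-element sets is 2·3 − 1 = 5 (so min K = 5/3), attained only by arithmetic progressions.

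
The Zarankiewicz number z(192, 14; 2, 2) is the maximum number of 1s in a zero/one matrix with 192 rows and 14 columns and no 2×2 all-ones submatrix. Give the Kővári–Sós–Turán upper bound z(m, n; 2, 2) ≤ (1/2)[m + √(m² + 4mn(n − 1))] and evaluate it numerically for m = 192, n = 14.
z(192, 14; 2, 2) ≤ (1/2)[192 + √(192² + 4·192·14·13)] = (1/2)[192 + √176640] = 306.1428

Kővári–Sós–Turán: let r_1, ..., r_192 be the row sums and z = Σ r_i the total number of 1s. Each pair of columns can share at most one row with both entries 1 (else a 2×2 all-ones block appears), so Σ_i C(r_i, 2) ≤ C(14, 2) = 91. By convexity Σ_i C(r_i, 2) ≥ 192·C(z/192, 2) = z(z − 192)/(2·192), giving z² − 192z − 192·14·13 ≤ 0 and hence z ≤ (1/2)[192 + √(36864 + 4·34944)] = (1/2)[192 + √176640] ≈ (1/2)(192 + 420.2856) = 306.1428.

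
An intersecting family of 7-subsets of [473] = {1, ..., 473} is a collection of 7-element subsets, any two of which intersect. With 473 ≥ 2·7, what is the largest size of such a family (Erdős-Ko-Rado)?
max |F| = C(472, 6) = 14875235279268

Erdős-Ko-Rado (1961): when n ≥ 2k, max |F| = C(n−1, k−1). The bound is attained by the star {A : i ∈ A} for any fixed i ∈ [n]. Here C(473−1, 7−1) = C(472, 6) = 14875235279268.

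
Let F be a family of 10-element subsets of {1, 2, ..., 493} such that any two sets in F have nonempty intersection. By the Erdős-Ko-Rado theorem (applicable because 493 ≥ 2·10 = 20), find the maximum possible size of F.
max |F| = C(492, 9) = 4324746480249486060

The Erdős-Ko-Rado theorem states: for n ≥ 2k, an intersecting family of k-subsets of an n-element set has size at most C(n − 1, k − 1), with equality for 'star' families {A ⊆ [n] : |A| = k, i ∈ A} (fix an element i). For n = 493, k = 10: C(492, 9) = 4324746480249486060.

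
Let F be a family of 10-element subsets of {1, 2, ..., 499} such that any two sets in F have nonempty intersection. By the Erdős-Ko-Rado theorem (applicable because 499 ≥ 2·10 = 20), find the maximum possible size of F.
max |F| = C(498, 9) = 4827542625768602740

Erdős-Ko-Rado (1961): when n ≥ 2k, max |F| = C(n−1, k−1). The bound is attained by the star {A : i ∈ A} for any fixed i ∈ [n]. Here C(499−1, 10−1) = C(498, 9) = 4827542625768602740.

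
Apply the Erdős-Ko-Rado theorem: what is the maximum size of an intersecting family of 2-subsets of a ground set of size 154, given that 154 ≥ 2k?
max |F| = C(153, 1) = 153

Erdős-Ko-Rado (1961): when n ≥ 2k, max |F| = C(n−1, k−1). The bound is attained by the star {A : i ∈ A} for any fixed i ∈ [n]. Here C(154−1, 2−1) = C(153, 1) = 153.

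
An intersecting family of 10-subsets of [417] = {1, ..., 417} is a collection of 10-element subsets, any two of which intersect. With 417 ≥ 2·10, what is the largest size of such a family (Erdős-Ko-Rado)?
max |F| = C(416, 9) = 942399729889265440

Erdős-Ko-Rado (1961): when n ≥ 2k, max |F| = C(n−1, k−1). The bound is attained by the star {A : i ∈ A} for any fixed i ∈ [n]. Here C(417−1, 10−1) = C(416, 9) = 942399729889265440.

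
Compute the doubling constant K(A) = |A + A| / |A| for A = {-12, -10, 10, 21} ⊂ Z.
K = |A + A| / |A| = 10/4 = 5/2

Enumerate A + A = {a + b : a, b ∈ A}. With |A| = 4, there are |A|^2 = 16 ordered sum pairs; collecting distinct values, A + A = {-24, -22, -20, -2, 0, 9, 11, 20, 31, 42}, so |A + A| = 10. Thus K = 10/4 = 5/2. For comparison, the minimum possible |A + A| over all 4-element sets is 2·4 − 1 = 7 (so min K = 7/4), attained only by arithmetic progressions.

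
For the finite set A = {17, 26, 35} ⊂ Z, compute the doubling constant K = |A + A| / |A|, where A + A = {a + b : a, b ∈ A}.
K = |A + A| / |A| = 5/3

Enumerate A + A = {a + b : a, b ∈ A}. With |A| = 3, there are |A|^2 = 9 ordered sum pairs; collecting distinct values, A + A = {34, 43, 52, 61, 70}, so |A + A| = 5. Thus K = 5/3. Here |A + A| = 2|A| − 1 = 5, the minimum possible — so K = 5/3 is minimal, which holds iff A is an arithmetic progression.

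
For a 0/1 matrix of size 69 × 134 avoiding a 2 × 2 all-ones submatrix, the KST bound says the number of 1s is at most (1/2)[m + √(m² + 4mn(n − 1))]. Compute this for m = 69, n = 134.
z(69, 134; 2, 2) ≤ (1/2)[69 + √(69² + 4·69·134·133)] = (1/2)[69 + √4923633] = 1143.963

Kővári–Sós–Turán: let r_1, ..., r_69 be the row sums and z = Σ r_i the total number of 1s. Each pair of columns can share at most one row with both entries 1 (else a 2×2 all-ones block appears), so Σ_i C(r_i, 2) ≤ C(134, 2) = 8911. By convexity Σ_i C(r_i, 2) ≥ 69·C(z/69, 2) = z(z − 69)/(2·69), giving z² − 69z − 69·134·133 ≤ 0 and hence z ≤ (1/2)[69 + √(4761 + 4·1229718)] = (1/2)[69 + √4923633] ≈ (1/2)(69 + 2218.9261) = 1143.963.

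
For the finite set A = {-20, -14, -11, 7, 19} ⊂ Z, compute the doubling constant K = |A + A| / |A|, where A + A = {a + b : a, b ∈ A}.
K = |A + A| / |A| = 15/5 = 3

Enumerate A + A = {a + b : a, b ∈ A}. With |A| = 5, there are |A|^2 = 25 ordered sum pairs; collecting distinct values, A + A = {-40, -34, -31, -28, -25, -22, -13, -7, -4, -1, 5, 8, 14, 26, 38}, so |A + A| = 15. Thus K = 15/5 = 3. For comparison, the minimum possible |A + A| over all 5-element sets is 2·5 − 1 = 9 (so min K = 9/5), attained only by arithmetic progressions.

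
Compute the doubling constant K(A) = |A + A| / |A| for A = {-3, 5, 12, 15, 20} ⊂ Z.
K = |A + A| / |A| = 14/5

Enumerate A + A = {a + b : a, b ∈ A}. With |A| = 5, there are |A|^2 = 25 ordered sum pairs; collecting distinct values, A + A = {-6, 2, 9, 10, 12, 17, 20, 24, 25, 27, 30, 32, 35, 40}, so |A + A| = 14. Thus K = 14/5. For comparison, the minimum possible |A + A| over all 5-element sets is 2·5 − 1 = 9 (so min K = 9/5), attained only by arithmetic progressions.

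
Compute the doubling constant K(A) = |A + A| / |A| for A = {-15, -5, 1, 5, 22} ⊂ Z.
K = |A + A| / |A| = 14/5

Enumerate A + A = {a + b : a, b ∈ A}. With |A| = 5, there are |A|^2 = 25 ordered sum pairs; collecting distinct values, A + A = {-30, -20, -14, -10, -4, 0, 2, 6, 7, 10, 17, 23, 27, 44}, so |A + A| = 14. Thus K = 14/5. For comparison, the minimum possible |A + A| over all 5-element sets is 2·5 − 1 = 9 (so min K = 9/5), attained only by arithmetic progressions.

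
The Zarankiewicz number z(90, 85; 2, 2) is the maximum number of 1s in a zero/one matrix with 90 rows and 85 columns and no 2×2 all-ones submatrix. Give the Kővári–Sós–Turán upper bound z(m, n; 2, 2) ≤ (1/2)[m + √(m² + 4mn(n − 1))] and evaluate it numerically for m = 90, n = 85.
z(90, 85; 2, 2) ≤ (1/2)[90 + √(90² + 4·90·85·84)] = (1/2)[90 + √2578500] = 847.8854

Kővári–Sós–Turán: let r_1, ..., r_90 be the row sums and z = Σ r_i the total number of 1s. Each pair of columns can share at most one row with both entries 1 (else a 2×2 all-ones block appears), so Σ_i C(r_i, 2) ≤ C(85, 2) = 3570. By convexity Σ_i C(r_i, 2) ≥ 90·C(z/90, 2) = z(z − 90)/(2·90), giving z² − 90z − 90·85·84 ≤ 0 and hence z ≤ (1/2)[90 + √(8100 + 4·642600)] = (1/2)[90 + √2578500] ≈ (1/2)(90 + 1605.7708) = 847.8854.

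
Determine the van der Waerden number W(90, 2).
W(90, 2) = 90 + 1 = 91

A 2-term AP is any pair of integers, so a monochromatic 2-AP exists iff some colour is used at least twice. With 90 colours, the colouring i ↦ i on {1, ..., 90} uses each colour once, avoiding any monochromatic pair, so W(90, 2) > 90. For {1, ..., 91}, pigeonhole forces two integers of the same colour, which form a monochromatic 2-AP. Hence W(90, 2) = 91.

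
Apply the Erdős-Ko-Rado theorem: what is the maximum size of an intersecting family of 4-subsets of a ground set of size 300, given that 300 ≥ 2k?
max |F| = C(299, 3) = 4410549

The Erdős-Ko-Rado theorem states: for n ≥ 2k, an intersecting family of k-subsets of an n-element set has size at most C(n − 1, k − 1), with equality for 'star' families {A ⊆ [n] : |A| = k, i ∈ A} (fix an element i). For n = 300, k = 4: C(299, 3) = 4410549.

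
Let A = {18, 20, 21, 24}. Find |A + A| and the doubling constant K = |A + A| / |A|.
K = |A + A| / |A| = 9/4

Enumerate A + A = {a + b : a, b ∈ A}. With |A| = 4, there are |A|^2 = 16 ordered sum pairs; collecting distinct values, A + A = {36, 38, 39, 40, 41, 42, 44, 45, 48}, so |A + A| = 9. Thus K = 9/4. For comparison, the minimum possible |A + A| over all 4-element sets is 2·4 − 1 = 7 (so min K = 7/4), attained only by arithmetic progressions.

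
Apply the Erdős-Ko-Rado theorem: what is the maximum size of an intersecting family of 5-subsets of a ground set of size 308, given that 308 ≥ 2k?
max |F| = C(307, 4) = 362929260

Erdős-Ko-Rado (1961): when n ≥ 2k, max |F| = C(n−1, k−1). The bound is attained by the star {A : i ∈ A} for any fixed i ∈ [n]. Here C(308−1, 5−1) = C(307, 4) = 362929260.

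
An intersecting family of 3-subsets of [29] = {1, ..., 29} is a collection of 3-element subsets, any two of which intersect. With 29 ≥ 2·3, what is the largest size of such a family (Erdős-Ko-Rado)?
max |F| = C(28, 2) = 378

Erdős-Ko-Rado (1961): when n ≥ 2k, max |F| = C(n−1, k−1). The bound is attained by the star {A : i ∈ A} for any fixed i ∈ [n]. Here C(29−1, 3−1) = C(28, 2) = 378.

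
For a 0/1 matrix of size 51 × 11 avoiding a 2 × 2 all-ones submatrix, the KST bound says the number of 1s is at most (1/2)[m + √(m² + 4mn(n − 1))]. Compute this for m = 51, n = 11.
z(51, 11; 2, 2) ≤ (1/2)[51 + √(51² + 4·51·11·10)] = (1/2)[51 + √25041] = 104.6217

Kővári–Sós–Turán: let r_1, ..., r_51 be the row sums and z = Σ r_i the total number of 1s. Each pair of columns can share at most one row with both entries 1 (else a 2×2 all-ones block appears), so Σ_i C(r_i, 2) ≤ C(11, 2) = 55. By convexity Σ_i C(r_i, 2) ≥ 51·C(z/51, 2) = z(z − 51)/(2·51), giving z² − 51z − 51·11·10 ≤ 0 and hence z ≤ (1/2)[51 + √(2601 + 4·5610)] = (1/2)[51 + √25041] ≈ (1/2)(51 + 158.2435) = 104.6217.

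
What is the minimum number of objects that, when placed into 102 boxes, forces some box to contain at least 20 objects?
n = (20 − 1)·102 + 1 = 1939

By the generalised pigeonhole principle, to guarantee some box contains ≥ r objects we need more than (r − 1) · k objects total. Threshold: n = (r − 1) · k + 1. With r = 20 and k = 102: n = 19 · 102 + 1 = 1938 + 1 = 1939. For n = 1938 = 19 · 102, we can put exactly 19 objects in every box, avoiding 20 in any single one — so 1939 is tight.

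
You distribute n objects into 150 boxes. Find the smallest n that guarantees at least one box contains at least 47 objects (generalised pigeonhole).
n = (47 − 1)·150 + 1 = 6901

By the generalised pigeonhole principle, to guarantee some box contains ≥ r objects we need more than (r − 1) · k objects total. Threshold: n = (r − 1) · k + 1. With r = 47 and k = 150: n = 46 · 150 + 1 = 6900 + 1 = 6901. For n = 6900 = 46 · 150, we can put exactly 46 objects in every box, avoiding 47 in any single one — so 6901 is tight.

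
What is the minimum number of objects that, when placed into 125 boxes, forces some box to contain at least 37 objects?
n = (37 − 1)·125 + 1 = 4501

By the generalised pigeonhole principle, to guarantee some box contains ≥ r objects we need more than (r − 1) · k objects total. Threshold: n = (r − 1) · k + 1. With r = 37 and k = 125: n = 36 · 125 + 1 = 4500 + 1 = 4501. For n = 4500 = 36 · 125, we can put exactly 36 objects in every box, avoiding 37 in any single one — so 4501 is tight.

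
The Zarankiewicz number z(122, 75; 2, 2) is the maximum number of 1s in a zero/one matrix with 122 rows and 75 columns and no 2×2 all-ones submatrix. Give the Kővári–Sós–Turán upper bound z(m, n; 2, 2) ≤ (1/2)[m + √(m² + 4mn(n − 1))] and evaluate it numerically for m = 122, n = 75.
z(122, 75; 2, 2) ≤ (1/2)[122 + √(122² + 4·122·75·74)] = (1/2)[122 + √2723284] = 886.1188

Kővári–Sós–Turán: let r_1, ..., r_122 be the row sums and z = Σ r_i the total number of 1s. Each pair of columns can share at most one row with both entries 1 (else a 2×2 all-ones block appears), so Σ_i C(r_i, 2) ≤ C(75, 2) = 2775. By convexity Σ_i C(r_i, 2) ≥ 122·C(z/122, 2) = z(z − 122)/(2·122), giving z² − 122z − 122·75·74 ≤ 0 and hence z ≤ (1/2)[122 + √(14884 + 4·677100)] = (1/2)[122 + √2723284] ≈ (1/2)(122 + 1650.2376) = 886.1188.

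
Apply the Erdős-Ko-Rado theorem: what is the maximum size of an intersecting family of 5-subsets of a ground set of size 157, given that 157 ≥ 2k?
max |F| = C(156, 4) = 23738715

Erdős-Ko-Rado (1961): when n ≥ 2k, max |F| = C(n−1, k−1). The bound is attained by the star {A : i ∈ A} for any fixed i ∈ [n]. Here C(157−1, 5−1) = C(156, 4) = 23738715.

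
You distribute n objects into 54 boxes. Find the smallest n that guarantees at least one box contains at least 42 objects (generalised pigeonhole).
n = (42 − 1)·54 + 1 = 2215

By the generalised pigeonhole principle, to guarantee some box contains ≥ r objects we need more than (r − 1) · k objects total. Threshold: n = (r − 1) · k + 1. With r = 42 and k = 54: n = 41 · 54 + 1 = 2214 + 1 = 2215. For n = 2214 = 41 · 54, we can put exactly 41 objects in every box, avoiding 42 in any single one — so 2215 is tight.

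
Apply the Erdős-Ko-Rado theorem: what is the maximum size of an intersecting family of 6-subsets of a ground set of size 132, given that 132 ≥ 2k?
max |F| = C(131, 5) = 297602656

The Erdős-Ko-Rado theorem states: for n ≥ 2k, an intersecting family of k-subsets of an n-element set has size at most C(n − 1, k − 1), with equality for 'star' families {A ⊆ [n] : |A| = k, i ∈ A} (fix an element i). For n = 132, k = 6: C(131, 5) = 297602656.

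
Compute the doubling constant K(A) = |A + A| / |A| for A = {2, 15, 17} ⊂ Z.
K = |A + A| / |A| = 6/3 = 2

Enumerate A + A = {a + b : a, b ∈ A}. With |A| = 3, there are |A|^2 = 9 ordered sum pairs; collecting distinct values, A + A = {4, 17, 19, 30, 32, 34}, so |A + A| = 6. Thus K = 6/3 = 2. For comparison, the minimum possible |A + A| over all 3-element sets is 2·3 − 1 = 5 (so min K = 5/3), attained only by arithmetic progressions.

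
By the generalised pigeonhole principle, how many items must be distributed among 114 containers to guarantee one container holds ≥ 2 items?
n = (2 − 1)·114 + 1 = 115

By the generalised pigeonhole principle, to guarantee some box contains ≥ r objects we need more than (r − 1) · k objects total. Threshold: n = (r − 1) · k + 1. With r = 2 and k = 114: n = 1 · 114 + 1 = 114 + 1 = 115. For n = 114 = 1 · 114, we can put exactly 1 objects in every box, avoiding 2 in any single one — so 115 is tight.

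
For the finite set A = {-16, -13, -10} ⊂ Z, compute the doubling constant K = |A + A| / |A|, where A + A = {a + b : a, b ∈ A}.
K = |A + A| / |A| = 5/3

Enumerate A + A = {a + b : a, b ∈ A}. With |A| = 3, there are |A|^2 = 9 ordered sum pairs; collecting distinct values, A + A = {-32, -29, -26, -23, -20}, so |A + A| = 5. Thus K = 5/3. Here |A + A| = 2|A| − 1 = 5, the minimum possible — so K = 5/3 is minimal, which holds iff A is an arithmetic progression.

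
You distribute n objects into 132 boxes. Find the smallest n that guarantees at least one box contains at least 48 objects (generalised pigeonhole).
n = (48 − 1)·132 + 1 = 6205

By the generalised pigeonhole principle, to guarantee some box contains ≥ r objects we need more than (r − 1) · k objects total. Threshold: n = (r − 1) · k + 1. With r = 48 and k = 132: n = 47 · 132 + 1 = 6204 + 1 = 6205. For n = 6204 = 47 · 132, we can put exactly 47 objects in every box, avoiding 48 in any single one — so 6205 is tight.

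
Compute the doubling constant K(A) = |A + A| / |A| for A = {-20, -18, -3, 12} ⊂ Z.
K = |A + A| / |A| = 9/4

Enumerate A + A = {a + b : a, b ∈ A}. With |A| = 4, there are |A|^2 = 16 ordered sum pairs; collecting distinct values, A + A = {-40, -38, -36, -23, -21, -8, -6, 9, 24}, so |A + A| = 9. Thus K = 9/4. For comparison, the minimum possible |A + A| over all 4-element sets is 2·4 − 1 = 7 (so min K = 7/4), attained only by arithmetic progressions.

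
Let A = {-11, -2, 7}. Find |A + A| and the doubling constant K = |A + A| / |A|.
K = |A + A| / |A| = 5/3

Enumerate A + A = {a + b : a, b ∈ A}. With |A| = 3, there are |A|^2 = 9 ordered sum pairs; collecting distinct values, A + A = {-22, -13, -4, 5, 14}, so |A + A| = 5. Thus K = 5/3. Here |A + A| = 2|A| − 1 = 5, the minimum possible — so K = 5/3 is minimal, which holds iff A is an arithmetic progression.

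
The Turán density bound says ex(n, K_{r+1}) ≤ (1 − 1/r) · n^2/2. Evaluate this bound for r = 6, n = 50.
Turán density bound = (5/6) · 50^2/2 = 3125/3 ≈ 1041.6667

Turán's theorem: ex(n, K_{r+1}) is achieved by the complete r-partite Turán graph T(n, r) with parts as balanced as possible, and is at most (1 − 1/r) · n^2/2. For r = 6, n = 50: the density bound is (5/6) · 2500/2 = 3125/3 ≈ 1041.6667. The integer-valued extremum is e(T(50, 6)) = 1041, which is strictly less than the density bound 3125/3 since 6 ∤ 50 (the parts of T(50, 6) cannot all be equal).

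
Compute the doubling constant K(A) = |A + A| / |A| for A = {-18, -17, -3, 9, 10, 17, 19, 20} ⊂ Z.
K = |A + A| / |A| = 33/8

Enumerate A + A = {a + b : a, b ∈ A}. With |A| = 8, there are |A|^2 = 64 ordered sum pairs; collecting distinct values, A + A = {-36, -35, -34, -21, -20, -9, -8, -7, -6, -1, 0, 1, 2, 3, 6, 7, 14, 16, 17, 18, 19, 20, 26, 27, 28, 29, 30, 34, 36, 37, 38, 39, 40}, so |A + A| = 33. Thus K = 33/8. For comparison, the minimum possible |A + A| over all 8-element sets is 2·8 − 1 = 15 (so min K = 15/8), attained only by arithmetic progressions.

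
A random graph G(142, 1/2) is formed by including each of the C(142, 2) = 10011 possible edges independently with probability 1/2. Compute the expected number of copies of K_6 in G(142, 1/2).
E[# K_6] = C(142, 6) · (1/2)^C(6, 2) = 10230985051 / 2^15 ≈ 312224.885590

For each 6-subset S of vertices (there are C(142, 6) = 10230985051 such S), let X_S = 1 if S induces a K_6 (all C(6, 2) = 15 edges present). Then P(X_S = 1) = (1/2)^15 = 1/32768. By linearity of expectation, E[# K_6] = C(142, 6) · (1/2)^15 = 10230985051 / 32768 ≈ 312224.885590.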